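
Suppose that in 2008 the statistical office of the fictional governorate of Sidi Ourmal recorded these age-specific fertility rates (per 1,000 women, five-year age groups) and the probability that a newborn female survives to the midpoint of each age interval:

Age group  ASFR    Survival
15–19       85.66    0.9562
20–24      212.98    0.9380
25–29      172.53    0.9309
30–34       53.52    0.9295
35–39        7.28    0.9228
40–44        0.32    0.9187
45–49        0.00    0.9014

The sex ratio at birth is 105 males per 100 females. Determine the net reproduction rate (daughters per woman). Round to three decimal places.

Proportion female at birth = 100 / (100 + 105) = 0.48780.
Each age group contributes 5 × ASFR × survival:
  15–19: 5 × 85.66/1000 × 0.9562 = 0.40954
  20–24: 5 × 212.98/1000 × 0.9380 = 0.99888
  25–29: 5 × 172.53/1000 × 0.9309 = 0.80304
  30–34: 5 × 53.52/1000 × 0.9295 = 0.24873
  35–39: 5 × 7.28/1000 × 0.9228 = 0.03359
  40–44: 5 × 0.32/1000 × 0.9187 = 0.00147
  45–49: 5 × 0.00/1000 × 0.9014 = 0.00000
Sum = 2.49525
NRR = 0.48780 × 2.49525 = 1.21718
NRR > 1, so each generation more than replaces itself.

1.217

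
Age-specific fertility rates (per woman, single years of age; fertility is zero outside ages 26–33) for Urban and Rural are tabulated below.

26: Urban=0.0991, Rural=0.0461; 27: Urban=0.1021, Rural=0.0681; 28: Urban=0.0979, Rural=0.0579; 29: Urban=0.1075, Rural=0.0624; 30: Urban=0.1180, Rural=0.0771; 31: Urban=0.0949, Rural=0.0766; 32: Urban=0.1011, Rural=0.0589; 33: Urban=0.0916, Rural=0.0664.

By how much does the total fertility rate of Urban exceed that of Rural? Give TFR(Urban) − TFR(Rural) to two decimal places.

Urban:
  Sum of ASFRs = 0.0991 + 0.1021 + 0.0979 + 0.1075 + 0.1180 + 0.0949 + 0.1011 + 0.0916 = 0.8122
  TFR = 0.8122
Rural:
  Sum of ASFRs = 0.0461 + 0.0681 + 0.0579 + 0.0624 + 0.0771 + 0.0766 + 0.0589 + 0.0664 = 0.5135
  TFR = 0.5135
Difference = 0.8122 − 0.5135 = 0.2987

0.30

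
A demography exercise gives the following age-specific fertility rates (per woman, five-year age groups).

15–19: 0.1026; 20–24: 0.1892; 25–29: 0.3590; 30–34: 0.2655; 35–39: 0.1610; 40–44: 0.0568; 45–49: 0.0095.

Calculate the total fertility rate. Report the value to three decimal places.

5.718

Sum of ASFRs = 0.1026 + 0.1892 + 0.3590 + 0.2655 + 0.1610 + 0.0568 + 0.0095 = 1.1436
TFR = 5 × 1.1436 = 5.718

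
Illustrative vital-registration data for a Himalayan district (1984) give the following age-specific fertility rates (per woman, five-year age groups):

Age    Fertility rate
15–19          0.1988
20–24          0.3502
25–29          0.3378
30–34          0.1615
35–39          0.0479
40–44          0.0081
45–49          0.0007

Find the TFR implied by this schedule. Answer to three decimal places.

5.525

Sum of ASFRs = 0.1988 + 0.3502 + 0.3378 + 0.1615 + 0.0479 + 0.0081 + 0.0007 = 1.1050
TFR = 5 × 1.1050 = 5.525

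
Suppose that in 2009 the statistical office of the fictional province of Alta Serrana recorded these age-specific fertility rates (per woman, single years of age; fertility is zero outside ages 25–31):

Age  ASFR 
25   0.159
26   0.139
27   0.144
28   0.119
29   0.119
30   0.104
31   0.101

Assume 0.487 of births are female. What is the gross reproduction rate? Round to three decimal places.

Proportion female at birth = 0.487.
Sum of ASFRs = 0.159 + 0.139 + 0.144 + 0.119 + 0.119 + 0.104 + 0.101 = 0.885
TFR = 0.885
GRR = 0.487 × 0.885 = 0.43100

0.431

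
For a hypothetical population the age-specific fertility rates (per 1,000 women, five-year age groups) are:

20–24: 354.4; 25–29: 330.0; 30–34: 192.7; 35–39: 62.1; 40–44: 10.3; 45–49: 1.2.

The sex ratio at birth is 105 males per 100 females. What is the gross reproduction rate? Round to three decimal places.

Proportion female at birth = 100 / (100 + 105) = 0.48780.
Sum of ASFRs = 354.4 + 330.0 + 192.7 + 62.1 + 10.3 + 1.2 = 950.7
TFR = 5 × 950.7 / 1000 = 4.7535
GRR = 0.48780 × 4.7535 = 2.31876

2.319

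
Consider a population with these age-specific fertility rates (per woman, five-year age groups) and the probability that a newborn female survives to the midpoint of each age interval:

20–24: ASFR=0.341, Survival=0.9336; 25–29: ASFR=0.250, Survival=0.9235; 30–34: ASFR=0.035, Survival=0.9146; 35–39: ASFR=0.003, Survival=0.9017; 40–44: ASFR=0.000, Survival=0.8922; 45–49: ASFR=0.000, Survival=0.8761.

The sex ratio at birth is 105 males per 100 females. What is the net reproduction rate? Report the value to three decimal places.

Proportion female at birth = 100 / (100 + 105) = 0.48780.
Per-age-group product (5 × ASFR × survival probability):
  20–24: 5 × 0.341 × 0.9336 = 1.59179
  25–29: 5 × 0.250 × 0.9235 = 1.15438
  30–34: 5 × 0.035 × 0.9146 = 0.16006
  35–39: 5 × 0.003 × 0.9017 = 0.01353
  40–44: 5 × 0.000 × 0.8922 = 0.00000
  45–49: 5 × 0.000 × 0.8761 = 0.00000
Sum = 2.91976
NRR = 0.48780 × 2.91976 = 1.42426

1.424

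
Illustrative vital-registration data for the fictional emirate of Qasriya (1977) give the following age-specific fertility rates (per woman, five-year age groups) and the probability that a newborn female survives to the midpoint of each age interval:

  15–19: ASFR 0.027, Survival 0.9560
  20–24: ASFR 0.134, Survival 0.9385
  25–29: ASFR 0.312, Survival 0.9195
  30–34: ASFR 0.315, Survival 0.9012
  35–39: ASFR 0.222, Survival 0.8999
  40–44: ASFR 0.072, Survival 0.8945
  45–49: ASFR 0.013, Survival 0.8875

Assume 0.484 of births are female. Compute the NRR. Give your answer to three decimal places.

2.415

Proportion female at birth = 0.484.
Survival-weighted fertility by age (5·fₓ·Sₓ):
  15–19: 5 × 0.027 × 0.9560 = 0.12906
  20–24: 5 × 0.134 × 0.9385 = 0.62880
  25–29: 5 × 0.312 × 0.9195 = 1.43442
  30–34: 5 × 0.315 × 0.9012 = 1.41939
  35–39: 5 × 0.222 × 0.8999 = 0.99889
  40–44: 5 × 0.072 × 0.8945 = 0.32202
  45–49: 5 × 0.013 × 0.8875 = 0.05769
Sum = 4.99027
NRR = 0.484 × 4.99027 = 2.41529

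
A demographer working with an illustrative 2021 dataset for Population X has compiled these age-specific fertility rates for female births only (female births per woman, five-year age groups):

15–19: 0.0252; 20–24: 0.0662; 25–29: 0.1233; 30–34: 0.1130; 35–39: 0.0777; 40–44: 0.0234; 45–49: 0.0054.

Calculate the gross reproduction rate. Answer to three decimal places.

2.171

Sum of female ASFRs = 0.0252 + 0.0662 + 0.1233 + 0.1130 + 0.0777 + 0.0234 + 0.0054 = 0.4342
GRR = 5 × 0.4342 = 2.171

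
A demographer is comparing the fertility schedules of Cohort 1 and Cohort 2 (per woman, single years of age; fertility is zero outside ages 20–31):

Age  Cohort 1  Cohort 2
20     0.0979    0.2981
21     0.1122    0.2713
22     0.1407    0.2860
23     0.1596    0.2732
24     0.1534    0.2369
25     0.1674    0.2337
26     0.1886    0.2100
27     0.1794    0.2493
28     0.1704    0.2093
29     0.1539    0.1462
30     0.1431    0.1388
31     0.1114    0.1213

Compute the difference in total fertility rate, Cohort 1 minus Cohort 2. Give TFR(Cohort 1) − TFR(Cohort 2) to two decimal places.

-0.90

Cohort 1:
  Sum of ASFRs = 0.0979 + 0.1122 + 0.1407 + 0.1596 + 0.1534 + 0.1674 + 0.1886 + 0.1794 + 0.1704 + 0.1539 + 0.1431 + 0.1114 = 1.7780
  TFR = 1.778
Cohort 2:
  Sum of ASFRs = 0.2981 + 0.2713 + 0.2860 + 0.2732 + 0.2369 + 0.2337 + 0.2100 + 0.2493 + 0.2093 + 0.1462 + 0.1388 + 0.1213 = 2.6741
  TFR = 2.6741
Difference = 1.778 − 2.6741 = -0.8961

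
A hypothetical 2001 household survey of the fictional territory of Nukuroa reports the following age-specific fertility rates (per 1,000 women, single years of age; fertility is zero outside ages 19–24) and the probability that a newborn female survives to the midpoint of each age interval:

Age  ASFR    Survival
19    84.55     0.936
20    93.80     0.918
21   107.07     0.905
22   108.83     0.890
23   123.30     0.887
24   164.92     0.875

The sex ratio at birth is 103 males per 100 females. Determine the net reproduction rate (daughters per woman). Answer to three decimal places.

Proportion female at birth = 100 / (100 + 103) = 0.49261.
Each age group contributes 1 × ASFR × survival:
  19: 1 × 84.55/1000 × 0.936 = 0.07914
  20: 1 × 93.80/1000 × 0.918 = 0.08611
  21: 1 × 107.07/1000 × 0.905 = 0.09690
  22: 1 × 108.83/1000 × 0.890 = 0.09686
  23: 1 × 123.30/1000 × 0.887 = 0.10937
  24: 1 × 164.92/1000 × 0.875 = 0.14431
Sum = 0.61269
NRR = 0.49261 × 0.61269 = 0.30182

0.302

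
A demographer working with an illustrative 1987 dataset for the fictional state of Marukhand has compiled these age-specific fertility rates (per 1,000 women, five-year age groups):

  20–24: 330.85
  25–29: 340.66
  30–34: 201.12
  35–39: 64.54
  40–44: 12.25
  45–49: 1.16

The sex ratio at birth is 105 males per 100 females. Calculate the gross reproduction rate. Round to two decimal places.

Proportion female at birth = 100 / (100 + 105) = 0.48780.
Sum of ASFRs = 330.85 + 340.66 + 201.12 + 64.54 + 12.25 + 1.16 = 950.58
TFR = 5 × 950.58 / 1000 = 4.7529
GRR = 0.48780 × 4.7529 = 2.31846

2.32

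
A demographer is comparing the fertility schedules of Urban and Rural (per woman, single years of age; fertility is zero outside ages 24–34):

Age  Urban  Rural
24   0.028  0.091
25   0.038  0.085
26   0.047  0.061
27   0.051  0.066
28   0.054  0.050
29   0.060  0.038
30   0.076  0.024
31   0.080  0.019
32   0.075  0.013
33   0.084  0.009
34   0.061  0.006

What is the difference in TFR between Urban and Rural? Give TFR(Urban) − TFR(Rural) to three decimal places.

Urban:
  Sum of ASFRs = 0.028 + 0.038 + 0.047 + 0.051 + 0.054 + 0.060 + 0.076 + 0.080 + 0.075 + 0.084 + 0.061 = 0.654
  TFR = 0.654
Rural:
  Sum of ASFRs = 0.091 + 0.085 + 0.061 + 0.066 + 0.050 + 0.038 + 0.024 + 0.019 + 0.013 + 0.009 + 0.006 = 0.462
  TFR = 0.462
Difference = 0.654 − 0.462 = 0.192

0.192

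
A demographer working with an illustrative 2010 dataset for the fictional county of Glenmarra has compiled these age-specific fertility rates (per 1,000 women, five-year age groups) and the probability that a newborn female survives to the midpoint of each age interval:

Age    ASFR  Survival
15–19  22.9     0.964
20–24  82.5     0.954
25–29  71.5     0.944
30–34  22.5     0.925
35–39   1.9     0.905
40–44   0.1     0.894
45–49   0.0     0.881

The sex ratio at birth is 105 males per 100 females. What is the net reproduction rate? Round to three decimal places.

Proportion female at birth = 100 / (100 + 105) = 0.48780.
Survival-weighted fertility by age (5·fₓ·Sₓ):
  15–19: 5 × 22.9/1000 × 0.964 = 0.11038
  20–24: 5 × 82.5/1000 × 0.954 = 0.39353
  25–29: 5 × 71.5/1000 × 0.944 = 0.33748
  30–34: 5 × 22.5/1000 × 0.925 = 0.10406
  35–39: 5 × 1.9/1000 × 0.905 = 0.00860
  40–44: 5 × 0.1/1000 × 0.894 = 0.00045
  45–49: 5 × 0.0/1000 × 0.881 = 0.00000
Sum = 0.95450
NRR = 0.48780 × 0.95450 = 0.46561

0.466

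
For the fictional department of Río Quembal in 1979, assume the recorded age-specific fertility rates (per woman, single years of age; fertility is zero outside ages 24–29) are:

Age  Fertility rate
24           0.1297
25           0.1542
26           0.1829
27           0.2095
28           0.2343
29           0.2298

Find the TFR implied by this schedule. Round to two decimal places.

Sum of ASFRs = 0.1297 + 0.1542 + 0.1829 + 0.2095 + 0.2343 + 0.2298 = 1.1404
TFR = 1.1404

1.14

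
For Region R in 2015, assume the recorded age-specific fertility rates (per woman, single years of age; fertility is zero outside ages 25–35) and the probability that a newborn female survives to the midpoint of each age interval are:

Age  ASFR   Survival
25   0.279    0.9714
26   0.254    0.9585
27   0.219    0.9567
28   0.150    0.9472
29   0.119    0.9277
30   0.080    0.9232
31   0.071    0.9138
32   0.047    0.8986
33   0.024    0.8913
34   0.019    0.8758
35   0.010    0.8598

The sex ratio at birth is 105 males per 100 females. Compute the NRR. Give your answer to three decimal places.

0.587

Proportion female at birth = 100 / (100 + 105) = 0.48780.
Survival-weighted fertility by age (1·fₓ·Sₓ):
  25: 1 × 0.279 × 0.9714 = 0.27102
  26: 1 × 0.254 × 0.9585 = 0.24346
  27: 1 × 0.219 × 0.9567 = 0.20952
  28: 1 × 0.150 × 0.9472 = 0.14208
  29: 1 × 0.119 × 0.9277 = 0.11040
  30: 1 × 0.080 × 0.9232 = 0.07386
  31: 1 × 0.071 × 0.9138 = 0.06488
  32: 1 × 0.047 × 0.8986 = 0.04223
  33: 1 × 0.024 × 0.8913 = 0.02139
  34: 1 × 0.019 × 0.8758 = 0.01664
  35: 1 × 0.010 × 0.8598 = 0.00860
Sum = 1.20408
NRR = 0.48780 × 1.20408 = 0.58735
An NRR under 1 implies long-run decline under these rates.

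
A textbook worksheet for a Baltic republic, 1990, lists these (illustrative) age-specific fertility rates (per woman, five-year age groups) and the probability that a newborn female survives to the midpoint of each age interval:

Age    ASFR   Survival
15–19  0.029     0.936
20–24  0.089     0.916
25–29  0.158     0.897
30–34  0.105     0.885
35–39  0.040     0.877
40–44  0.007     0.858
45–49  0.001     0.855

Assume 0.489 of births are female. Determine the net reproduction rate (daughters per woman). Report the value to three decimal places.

Proportion female at birth = 0.489.
Weighting each age-specific rate by interval width and survival:
  15–19: 5 × 0.029 × 0.936 = 0.13572
  20–24: 5 × 0.089 × 0.916 = 0.40762
  25–29: 5 × 0.158 × 0.897 = 0.70863
  30–34: 5 × 0.105 × 0.885 = 0.46463
  35–39: 5 × 0.040 × 0.877 = 0.17540
  40–44: 5 × 0.007 × 0.858 = 0.03003
  45–49: 5 × 0.001 × 0.855 = 0.00428
Sum = 1.92631
NRR = 0.489 × 1.92631 = 0.94197

0.942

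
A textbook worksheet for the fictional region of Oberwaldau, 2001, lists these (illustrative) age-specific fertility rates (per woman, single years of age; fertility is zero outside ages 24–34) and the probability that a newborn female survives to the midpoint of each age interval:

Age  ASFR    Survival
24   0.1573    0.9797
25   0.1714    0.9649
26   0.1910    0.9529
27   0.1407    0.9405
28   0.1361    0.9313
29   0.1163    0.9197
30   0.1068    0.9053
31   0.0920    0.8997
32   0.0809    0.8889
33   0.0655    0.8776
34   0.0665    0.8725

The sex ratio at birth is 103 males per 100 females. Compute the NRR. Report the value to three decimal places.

Proportion female at birth = 100 / (100 + 103) = 0.49261.
Weighting each age-specific rate by interval width and survival:
  24: 1 × 0.1573 × 0.9797 = 0.15411
  25: 1 × 0.1714 × 0.9649 = 0.16538
  26: 1 × 0.1910 × 0.9529 = 0.18200
  27: 1 × 0.1407 × 0.9405 = 0.13233
  28: 1 × 0.1361 × 0.9313 = 0.12675
  29: 1 × 0.1163 × 0.9197 = 0.10696
  30: 1 × 0.1068 × 0.9053 = 0.09669
  31: 1 × 0.0920 × 0.8997 = 0.08277
  32: 1 × 0.0809 × 0.8889 = 0.07191
  33: 1 × 0.0655 × 0.8776 = 0.05748
  34: 1 × 0.0665 × 0.8725 = 0.05802
Sum = 1.23440
NRR = 0.49261 × 1.23440 = 0.60808

0.608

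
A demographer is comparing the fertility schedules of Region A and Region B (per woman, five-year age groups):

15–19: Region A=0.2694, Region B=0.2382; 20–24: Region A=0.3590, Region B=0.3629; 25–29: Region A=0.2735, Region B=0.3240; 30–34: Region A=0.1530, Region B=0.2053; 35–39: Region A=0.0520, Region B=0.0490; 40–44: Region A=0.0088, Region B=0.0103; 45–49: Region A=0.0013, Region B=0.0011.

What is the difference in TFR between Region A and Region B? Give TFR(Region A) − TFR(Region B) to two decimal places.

Region A:
  Sum of ASFRs = 0.2694 + 0.3590 + 0.2735 + 0.1530 + 0.0520 + 0.0088 + 0.0013 = 1.1170
  TFR = 5 × 1.1170 = 5.585
Region B:
  Sum of ASFRs = 0.2382 + 0.3629 + 0.3240 + 0.2053 + 0.0490 + 0.0103 + 0.0011 = 1.1908
  TFR = 5 × 1.1908 = 5.954
Difference = 5.585 − 5.954 = -0.369

-0.37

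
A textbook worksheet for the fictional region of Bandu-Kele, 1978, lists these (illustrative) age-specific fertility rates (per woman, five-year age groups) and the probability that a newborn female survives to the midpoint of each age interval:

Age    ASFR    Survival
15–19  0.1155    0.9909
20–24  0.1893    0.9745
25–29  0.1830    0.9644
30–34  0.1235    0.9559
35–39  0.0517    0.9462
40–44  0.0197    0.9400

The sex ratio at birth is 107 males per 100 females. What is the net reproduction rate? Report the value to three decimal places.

Proportion female at birth = 100 / (100 + 107) = 0.48309.
Each age group contributes 5 × ASFR × survival:
  15–19: 5 × 0.1155 × 0.9909 = 0.57224
  20–24: 5 × 0.1893 × 0.9745 = 0.92236
  25–29: 5 × 0.1830 × 0.9644 = 0.88243
  30–34: 5 × 0.1235 × 0.9559 = 0.59027
  35–39: 5 × 0.0517 × 0.9462 = 0.24459
  40–44: 5 × 0.0197 × 0.9400 = 0.09259
Sum = 3.30448
NRR = 0.48309 × 3.30448 = 1.59636
An NRR exceeding 1 indicates intrinsic growth under these rates.

1.596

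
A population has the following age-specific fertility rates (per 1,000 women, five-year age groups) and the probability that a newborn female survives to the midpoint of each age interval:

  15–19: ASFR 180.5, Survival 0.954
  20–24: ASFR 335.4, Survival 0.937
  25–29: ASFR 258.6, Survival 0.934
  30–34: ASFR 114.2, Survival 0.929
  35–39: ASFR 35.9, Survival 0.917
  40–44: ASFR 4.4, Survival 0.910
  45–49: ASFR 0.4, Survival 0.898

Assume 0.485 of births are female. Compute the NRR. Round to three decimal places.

2.113

Proportion female at birth = 0.485.
Survival-weighted fertility by age (5·fₓ·Sₓ):
  15–19: 5 × 180.5/1000 × 0.954 = 0.86099
  20–24: 5 × 335.4/1000 × 0.937 = 1.57135
  25–29: 5 × 258.6/1000 × 0.934 = 1.20766
  30–34: 5 × 114.2/1000 × 0.929 = 0.53046
  35–39: 5 × 35.9/1000 × 0.917 = 0.16460
  40–44: 5 × 4.4/1000 × 0.910 = 0.02002
  45–49: 5 × 0.4/1000 × 0.898 = 0.00180
Sum = 4.35688
NRR = 0.485 × 4.35688 = 2.11309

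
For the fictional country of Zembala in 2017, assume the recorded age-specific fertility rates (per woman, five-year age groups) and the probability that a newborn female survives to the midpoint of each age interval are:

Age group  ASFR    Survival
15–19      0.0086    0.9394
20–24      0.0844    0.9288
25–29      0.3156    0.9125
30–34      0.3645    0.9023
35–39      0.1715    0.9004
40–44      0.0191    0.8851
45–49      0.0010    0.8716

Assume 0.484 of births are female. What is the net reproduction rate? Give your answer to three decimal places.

Proportion female at birth = 0.484.
Each age group contributes 5 × ASFR × survival:
  15–19: 5 × 0.0086 × 0.9394 = 0.04039
  20–24: 5 × 0.0844 × 0.9288 = 0.39195
  25–29: 5 × 0.3156 × 0.9125 = 1.43993
  30–34: 5 × 0.3645 × 0.9023 = 1.64444
  35–39: 5 × 0.1715 × 0.9004 = 0.77209
  40–44: 5 × 0.0191 × 0.8851 = 0.08453
  45–49: 5 × 0.0010 × 0.8716 = 0.00436
Sum = 4.37769
NRR = 0.484 × 4.37769 = 2.11880

2.119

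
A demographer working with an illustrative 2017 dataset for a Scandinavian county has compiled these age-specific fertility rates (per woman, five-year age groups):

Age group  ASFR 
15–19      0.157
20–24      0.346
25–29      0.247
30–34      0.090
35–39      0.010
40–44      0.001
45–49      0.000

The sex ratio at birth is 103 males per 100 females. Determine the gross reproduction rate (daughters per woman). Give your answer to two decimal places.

Proportion female at birth = 100 / (100 + 103) = 0.49261.
Sum of ASFRs = 0.157 + 0.346 + 0.247 + 0.090 + 0.010 + 0.001 + 0.000 = 0.851
TFR = 5 × 0.851 = 4.255
GRR = 0.49261 × 4.255 = 2.09606

2.10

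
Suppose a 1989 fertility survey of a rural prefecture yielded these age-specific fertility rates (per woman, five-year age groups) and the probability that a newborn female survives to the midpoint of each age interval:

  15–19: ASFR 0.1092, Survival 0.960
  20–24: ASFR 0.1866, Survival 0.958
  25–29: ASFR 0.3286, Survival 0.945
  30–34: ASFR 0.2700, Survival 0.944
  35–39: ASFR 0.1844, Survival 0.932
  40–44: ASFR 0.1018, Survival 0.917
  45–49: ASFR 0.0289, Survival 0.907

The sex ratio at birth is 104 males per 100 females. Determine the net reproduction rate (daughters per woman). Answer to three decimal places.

Proportion female at birth = 100 / (100 + 104) = 0.49020.
Each age group contributes 5 × ASFR × survival:
  15–19: 5 × 0.1092 × 0.960 = 0.52416
  20–24: 5 × 0.1866 × 0.958 = 0.89381
  25–29: 5 × 0.3286 × 0.945 = 1.55264
  30–34: 5 × 0.2700 × 0.944 = 1.27440
  35–39: 5 × 0.1844 × 0.932 = 0.85930
  40–44: 5 × 0.1018 × 0.917 = 0.46675
  45–49: 5 × 0.0289 × 0.907 = 0.13106
Sum = 5.70212
NRR = 0.49020 × 5.70212 = 2.79518

2.795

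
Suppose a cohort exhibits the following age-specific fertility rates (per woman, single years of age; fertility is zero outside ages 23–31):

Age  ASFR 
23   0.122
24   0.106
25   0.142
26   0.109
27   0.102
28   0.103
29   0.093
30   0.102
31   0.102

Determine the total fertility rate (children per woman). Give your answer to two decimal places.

0.98

Sum of ASFRs = 0.122 + 0.106 + 0.142 + 0.109 + 0.102 + 0.103 + 0.093 + 0.102 + 0.102 = 0.981
TFR = 0.981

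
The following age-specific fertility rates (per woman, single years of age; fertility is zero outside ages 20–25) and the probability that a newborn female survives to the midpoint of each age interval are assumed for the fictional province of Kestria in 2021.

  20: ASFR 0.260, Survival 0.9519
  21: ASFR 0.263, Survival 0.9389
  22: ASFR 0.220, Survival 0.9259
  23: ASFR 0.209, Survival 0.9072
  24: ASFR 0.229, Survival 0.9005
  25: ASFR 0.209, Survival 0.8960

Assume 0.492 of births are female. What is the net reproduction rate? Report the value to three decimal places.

Proportion female at birth = 0.492.
Weighting each age-specific rate by interval width and survival:
  20: 1 × 0.260 × 0.9519 = 0.24749
  21: 1 × 0.263 × 0.9389 = 0.24693
  22: 1 × 0.220 × 0.9259 = 0.20370
  23: 1 × 0.209 × 0.9072 = 0.18960
  24: 1 × 0.229 × 0.9005 = 0.20621
  25: 1 × 0.209 × 0.8960 = 0.18726
Sum = 1.28119
NRR = 0.492 × 1.28119 = 0.63035

0.630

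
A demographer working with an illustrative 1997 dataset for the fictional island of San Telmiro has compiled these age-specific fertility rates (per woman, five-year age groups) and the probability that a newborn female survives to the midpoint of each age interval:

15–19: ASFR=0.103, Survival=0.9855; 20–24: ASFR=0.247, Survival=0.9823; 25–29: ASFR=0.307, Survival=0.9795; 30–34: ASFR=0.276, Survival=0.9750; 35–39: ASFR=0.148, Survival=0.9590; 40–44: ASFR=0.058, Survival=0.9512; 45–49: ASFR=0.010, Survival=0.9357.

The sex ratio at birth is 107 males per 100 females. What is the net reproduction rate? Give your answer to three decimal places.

Proportion female at birth = 100 / (100 + 107) = 0.48309.
Survival-weighted fertility by age (5·fₓ·Sₓ):
  15–19: 5 × 0.103 × 0.9855 = 0.50753
  20–24: 5 × 0.247 × 0.9823 = 1.21314
  25–29: 5 × 0.307 × 0.9795 = 1.50353
  30–34: 5 × 0.276 × 0.9750 = 1.34550
  35–39: 5 × 0.148 × 0.9590 = 0.70966
  40–44: 5 × 0.058 × 0.9512 = 0.27585
  45–49: 5 × 0.010 × 0.9357 = 0.04679
Sum = 5.60200
NRR = 0.48309 × 5.60200 = 2.70627

2.706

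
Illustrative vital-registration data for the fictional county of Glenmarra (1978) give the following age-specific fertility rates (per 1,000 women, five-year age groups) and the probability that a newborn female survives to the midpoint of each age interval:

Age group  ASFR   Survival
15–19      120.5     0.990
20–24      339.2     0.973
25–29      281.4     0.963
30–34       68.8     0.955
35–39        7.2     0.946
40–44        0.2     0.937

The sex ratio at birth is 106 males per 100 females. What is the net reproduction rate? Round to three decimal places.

1.925

Proportion female at birth = 100 / (100 + 106) = 0.48544.
Per-age-group product (5 × ASFR × survival probability):
  15–19: 5 × 120.5/1000 × 0.990 = 0.59648
  20–24: 5 × 339.2/1000 × 0.973 = 1.65021
  25–29: 5 × 281.4/1000 × 0.963 = 1.35494
  30–34: 5 × 68.8/1000 × 0.955 = 0.32852
  35–39: 5 × 7.2/1000 × 0.946 = 0.03406
  40–44: 5 × 0.2/1000 × 0.937 = 0.00094
Sum = 3.96515
NRR = 0.48544 × 3.96515 = 1.92484
An NRR exceeding 1 indicates intrinsic growth under these rates.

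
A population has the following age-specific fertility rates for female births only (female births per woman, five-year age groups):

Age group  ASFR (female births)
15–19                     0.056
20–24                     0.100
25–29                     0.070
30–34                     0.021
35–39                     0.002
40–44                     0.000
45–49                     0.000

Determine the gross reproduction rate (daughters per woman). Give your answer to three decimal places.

Sum of female ASFRs = 0.056 + 0.100 + 0.070 + 0.021 + 0.002 + 0.000 + 0.000 = 0.249
GRR = 5 × 0.249 = 1.245

1.245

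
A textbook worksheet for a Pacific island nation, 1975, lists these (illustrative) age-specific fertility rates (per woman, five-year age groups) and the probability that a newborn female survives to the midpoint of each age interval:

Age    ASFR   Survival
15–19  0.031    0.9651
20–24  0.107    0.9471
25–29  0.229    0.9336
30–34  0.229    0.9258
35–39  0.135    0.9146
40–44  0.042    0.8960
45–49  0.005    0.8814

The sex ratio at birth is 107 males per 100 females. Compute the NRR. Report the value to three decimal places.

Proportion female at birth = 100 / (100 + 107) = 0.48309.
Weighting each age-specific rate by interval width and survival:
  15–19: 5 × 0.031 × 0.9651 = 0.14959
  20–24: 5 × 0.107 × 0.9471 = 0.50670
  25–29: 5 × 0.229 × 0.9336 = 1.06897
  30–34: 5 × 0.229 × 0.9258 = 1.06004
  35–39: 5 × 0.135 × 0.9146 = 0.61736
  40–44: 5 × 0.042 × 0.8960 = 0.18816
  45–49: 5 × 0.005 × 0.8814 = 0.02204
Sum = 3.61286
NRR = 0.48309 × 3.61286 = 1.74534
An NRR exceeding 1 indicates intrinsic growth under these rates.

1.745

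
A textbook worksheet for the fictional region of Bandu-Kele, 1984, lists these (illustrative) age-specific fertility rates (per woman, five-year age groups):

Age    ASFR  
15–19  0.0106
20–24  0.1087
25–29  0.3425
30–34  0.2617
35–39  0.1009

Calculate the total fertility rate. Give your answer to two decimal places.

4.12

Sum of ASFRs = 0.0106 + 0.1087 + 0.3425 + 0.2617 + 0.1009 = 0.8244
TFR = 5 × 0.8244 = 4.122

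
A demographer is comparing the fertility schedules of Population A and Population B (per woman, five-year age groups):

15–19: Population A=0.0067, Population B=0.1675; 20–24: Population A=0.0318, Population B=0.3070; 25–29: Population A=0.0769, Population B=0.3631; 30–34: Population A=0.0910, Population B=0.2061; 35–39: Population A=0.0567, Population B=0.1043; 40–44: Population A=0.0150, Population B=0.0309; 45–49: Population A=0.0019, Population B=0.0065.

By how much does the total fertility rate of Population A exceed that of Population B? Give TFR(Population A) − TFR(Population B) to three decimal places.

Population A:
  Sum of ASFRs = 0.0067 + 0.0318 + 0.0769 + 0.0910 + 0.0567 + 0.0150 + 0.0019 = 0.2800
  TFR = 5 × 0.2800 = 1.4
Population B:
  Sum of ASFRs = 0.1675 + 0.3070 + 0.3631 + 0.2061 + 0.1043 + 0.0309 + 0.0065 = 1.1854
  TFR = 5 × 1.1854 = 5.927
Difference = 1.4 − 5.927 = -4.527

-4.527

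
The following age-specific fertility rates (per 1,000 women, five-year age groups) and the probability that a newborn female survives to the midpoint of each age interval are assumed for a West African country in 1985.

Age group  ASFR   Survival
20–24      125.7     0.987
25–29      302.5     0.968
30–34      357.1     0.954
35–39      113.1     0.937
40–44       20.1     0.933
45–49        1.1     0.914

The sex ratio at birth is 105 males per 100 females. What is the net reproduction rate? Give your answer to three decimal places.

Proportion female at birth = 100 / (100 + 105) = 0.48780.
Each age group contributes 5 × ASFR × survival:
  20–24: 5 × 125.7/1000 × 0.987 = 0.62033
  25–29: 5 × 302.5/1000 × 0.968 = 1.46410
  30–34: 5 × 357.1/1000 × 0.954 = 1.70337
  35–39: 5 × 113.1/1000 × 0.937 = 0.52987
  40–44: 5 × 20.1/1000 × 0.933 = 0.09377
  45–49: 5 × 1.1/1000 × 0.914 = 0.00503
Sum = 4.41647
NRR = 0.48780 × 4.41647 = 2.15435

2.154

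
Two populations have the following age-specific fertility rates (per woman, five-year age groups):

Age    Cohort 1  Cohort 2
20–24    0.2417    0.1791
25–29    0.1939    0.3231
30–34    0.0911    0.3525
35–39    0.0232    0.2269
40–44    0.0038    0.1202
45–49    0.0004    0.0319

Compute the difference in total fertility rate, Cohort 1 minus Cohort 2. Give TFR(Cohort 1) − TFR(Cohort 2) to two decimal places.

-3.40

Cohort 1:
  Sum of ASFRs = 0.2417 + 0.1939 + 0.0911 + 0.0232 + 0.0038 + 0.0004 = 0.5541
  TFR = 5 × 0.5541 = 2.7705
Cohort 2:
  Sum of ASFRs = 0.1791 + 0.3231 + 0.3525 + 0.2269 + 0.1202 + 0.0319 = 1.2337
  TFR = 5 × 1.2337 = 6.1685
Difference = 2.7705 − 6.1685 = -3.398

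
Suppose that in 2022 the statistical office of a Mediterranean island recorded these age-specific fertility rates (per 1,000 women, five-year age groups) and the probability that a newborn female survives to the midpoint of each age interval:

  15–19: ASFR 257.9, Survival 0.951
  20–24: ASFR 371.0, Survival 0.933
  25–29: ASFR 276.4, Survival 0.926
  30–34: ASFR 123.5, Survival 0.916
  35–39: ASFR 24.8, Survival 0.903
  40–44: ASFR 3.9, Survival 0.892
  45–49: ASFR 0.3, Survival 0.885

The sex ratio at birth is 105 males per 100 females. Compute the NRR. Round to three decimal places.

Proportion female at birth = 100 / (100 + 105) = 0.48780.
Each age group contributes 5 × ASFR × survival:
  15–19: 5 × 257.9/1000 × 0.951 = 1.22631
  20–24: 5 × 371.0/1000 × 0.933 = 1.73072
  25–29: 5 × 276.4/1000 × 0.926 = 1.27973
  30–34: 5 × 123.5/1000 × 0.916 = 0.56563
  35–39: 5 × 24.8/1000 × 0.903 = 0.11197
  40–44: 5 × 3.9/1000 × 0.892 = 0.01739
  45–49: 5 × 0.3/1000 × 0.885 = 0.00133
Sum = 4.93308
NRR = 0.48780 × 4.93308 = 2.40636
NRR > 1, so each generation more than replaces itself.

2.406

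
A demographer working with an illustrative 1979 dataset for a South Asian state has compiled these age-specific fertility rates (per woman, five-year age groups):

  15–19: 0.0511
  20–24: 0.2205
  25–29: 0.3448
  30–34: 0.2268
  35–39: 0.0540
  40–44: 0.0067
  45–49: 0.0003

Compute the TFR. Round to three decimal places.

Sum of ASFRs = 0.0511 + 0.2205 + 0.3448 + 0.2268 + 0.0540 + 0.0067 + 0.0003 = 0.9042
TFR = 5 × 0.9042 = 4.521

4.521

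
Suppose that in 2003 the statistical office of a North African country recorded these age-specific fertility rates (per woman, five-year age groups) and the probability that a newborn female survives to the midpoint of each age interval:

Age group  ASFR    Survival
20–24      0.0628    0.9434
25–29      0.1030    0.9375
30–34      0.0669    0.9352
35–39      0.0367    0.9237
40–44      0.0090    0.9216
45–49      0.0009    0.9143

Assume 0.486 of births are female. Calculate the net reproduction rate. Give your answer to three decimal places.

0.635

Proportion female at birth = 0.486.
Survival-weighted fertility by age (5·fₓ·Sₓ):
  20–24: 5 × 0.0628 × 0.9434 = 0.29623
  25–29: 5 × 0.1030 × 0.9375 = 0.48281
  30–34: 5 × 0.0669 × 0.9352 = 0.31282
  35–39: 5 × 0.0367 × 0.9237 = 0.16950
  40–44: 5 × 0.0090 × 0.9216 = 0.04147
  45–49: 5 × 0.0009 × 0.9143 = 0.00411
Sum = 1.30694
NRR = 0.486 × 1.30694 = 0.63517
An NRR under 1 implies long-run decline under these rates.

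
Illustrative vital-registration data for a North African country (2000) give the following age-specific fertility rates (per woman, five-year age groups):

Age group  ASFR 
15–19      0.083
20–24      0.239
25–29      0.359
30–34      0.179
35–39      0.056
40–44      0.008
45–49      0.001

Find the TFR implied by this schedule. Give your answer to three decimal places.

Sum of ASFRs = 0.083 + 0.239 + 0.359 + 0.179 + 0.056 + 0.008 + 0.001 = 0.925
TFR = 5 × 0.925 = 4.625

4.625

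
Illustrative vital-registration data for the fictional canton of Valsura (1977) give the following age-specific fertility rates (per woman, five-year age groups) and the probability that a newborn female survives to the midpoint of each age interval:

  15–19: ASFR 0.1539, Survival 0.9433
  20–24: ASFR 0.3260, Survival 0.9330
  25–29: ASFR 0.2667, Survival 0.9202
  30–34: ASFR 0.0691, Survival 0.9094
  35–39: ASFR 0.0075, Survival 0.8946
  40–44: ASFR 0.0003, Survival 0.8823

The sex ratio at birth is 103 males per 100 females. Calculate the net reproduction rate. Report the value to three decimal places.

Proportion female at birth = 100 / (100 + 103) = 0.49261.
Weighting each age-specific rate by interval width and survival:
  15–19: 5 × 0.1539 × 0.9433 = 0.72587
  20–24: 5 × 0.3260 × 0.9330 = 1.52079
  25–29: 5 × 0.2667 × 0.9202 = 1.22709
  30–34: 5 × 0.0691 × 0.9094 = 0.31420
  35–39: 5 × 0.0075 × 0.8946 = 0.03355
  40–44: 5 × 0.0003 × 0.8823 = 0.00132
Sum = 3.82282
NRR = 0.49261 × 3.82282 = 1.88316
NRR > 1, so each generation more than replaces itself.

1.883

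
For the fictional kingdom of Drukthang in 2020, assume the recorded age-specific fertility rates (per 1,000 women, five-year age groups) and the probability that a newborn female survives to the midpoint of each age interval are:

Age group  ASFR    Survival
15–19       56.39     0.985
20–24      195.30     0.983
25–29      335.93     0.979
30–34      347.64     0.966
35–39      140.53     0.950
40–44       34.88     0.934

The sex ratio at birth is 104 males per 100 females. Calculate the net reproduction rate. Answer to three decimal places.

2.643

Proportion female at birth = 100 / (100 + 104) = 0.49020.
Per-age-group product (5 × ASFR × survival probability):
  15–19: 5 × 56.39/1000 × 0.985 = 0.27772
  20–24: 5 × 195.30/1000 × 0.983 = 0.95990
  25–29: 5 × 335.93/1000 × 0.979 = 1.64438
  30–34: 5 × 347.64/1000 × 0.966 = 1.67910
  35–39: 5 × 140.53/1000 × 0.950 = 0.66752
  40–44: 5 × 34.88/1000 × 0.934 = 0.16289
Sum = 5.39151
NRR = 0.49020 × 5.39151 = 2.64292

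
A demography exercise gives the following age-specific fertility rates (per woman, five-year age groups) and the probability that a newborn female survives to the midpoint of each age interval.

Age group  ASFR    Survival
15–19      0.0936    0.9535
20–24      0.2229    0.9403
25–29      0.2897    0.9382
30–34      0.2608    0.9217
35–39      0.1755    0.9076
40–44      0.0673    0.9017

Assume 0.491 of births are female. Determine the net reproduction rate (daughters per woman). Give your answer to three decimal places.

Proportion female at birth = 0.491.
Survival-weighted fertility by age (5·fₓ·Sₓ):
  15–19: 5 × 0.0936 × 0.9535 = 0.44624
  20–24: 5 × 0.2229 × 0.9403 = 1.04796
  25–29: 5 × 0.2897 × 0.9382 = 1.35898
  30–34: 5 × 0.2608 × 0.9217 = 1.20190
  35–39: 5 × 0.1755 × 0.9076 = 0.79642
  40–44: 5 × 0.0673 × 0.9017 = 0.30342
Sum = 5.15492
NRR = 0.491 × 5.15492 = 2.53107

2.531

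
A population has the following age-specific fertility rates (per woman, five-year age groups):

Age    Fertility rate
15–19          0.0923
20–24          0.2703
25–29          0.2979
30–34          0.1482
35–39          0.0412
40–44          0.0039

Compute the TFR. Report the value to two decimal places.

4.27

Sum of ASFRs = 0.0923 + 0.2703 + 0.2979 + 0.1482 + 0.0412 + 0.0039 = 0.8538
TFR = 5 × 0.8538 = 4.269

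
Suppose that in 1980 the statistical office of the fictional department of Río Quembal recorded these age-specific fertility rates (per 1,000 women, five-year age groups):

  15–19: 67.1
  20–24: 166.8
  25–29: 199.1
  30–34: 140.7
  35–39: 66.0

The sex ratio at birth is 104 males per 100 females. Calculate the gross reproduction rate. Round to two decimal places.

1.57

Proportion female at birth = 100 / (100 + 104) = 0.49020.
Sum of ASFRs = 67.1 + 166.8 + 199.1 + 140.7 + 66.0 = 639.7
TFR = 5 × 639.7 / 1000 = 3.1985
GRR = 0.49020 × 3.1985 = 1.56790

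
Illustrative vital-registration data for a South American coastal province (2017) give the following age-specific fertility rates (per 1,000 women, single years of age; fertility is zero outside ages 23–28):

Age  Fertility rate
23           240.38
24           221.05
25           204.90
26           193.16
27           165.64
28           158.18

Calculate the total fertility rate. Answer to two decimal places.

Sum of ASFRs = 240.38 + 221.05 + 204.90 + 193.16 + 165.64 + 158.18 = 1183.31
TFR = 1183.31 / 1000 = 1.18331

1.18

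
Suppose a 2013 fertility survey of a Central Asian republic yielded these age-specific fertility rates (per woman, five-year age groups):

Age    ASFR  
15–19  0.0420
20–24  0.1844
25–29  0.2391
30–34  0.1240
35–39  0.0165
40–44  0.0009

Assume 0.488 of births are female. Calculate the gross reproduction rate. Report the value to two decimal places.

1.48

Proportion female at birth = 0.488.
Sum of ASFRs = 0.0420 + 0.1844 + 0.2391 + 0.1240 + 0.0165 + 0.0009 = 0.6069
TFR = 5 × 0.6069 = 3.0345
GRR = 0.488 × 3.0345 = 1.48084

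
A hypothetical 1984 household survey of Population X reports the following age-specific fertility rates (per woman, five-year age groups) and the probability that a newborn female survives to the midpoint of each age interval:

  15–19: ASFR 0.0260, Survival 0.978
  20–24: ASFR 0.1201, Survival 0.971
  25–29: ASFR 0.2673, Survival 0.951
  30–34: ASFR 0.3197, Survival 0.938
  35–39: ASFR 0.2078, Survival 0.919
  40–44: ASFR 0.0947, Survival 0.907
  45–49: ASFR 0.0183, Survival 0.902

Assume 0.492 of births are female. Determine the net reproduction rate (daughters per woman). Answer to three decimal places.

Proportion female at birth = 0.492.
Weighting each age-specific rate by interval width and survival:
  15–19: 5 × 0.0260 × 0.978 = 0.12714
  20–24: 5 × 0.1201 × 0.971 = 0.58309
  25–29: 5 × 0.2673 × 0.951 = 1.27101
  30–34: 5 × 0.3197 × 0.938 = 1.49939
  35–39: 5 × 0.2078 × 0.919 = 0.95484
  40–44: 5 × 0.0947 × 0.907 = 0.42946
  45–49: 5 × 0.0183 × 0.902 = 0.08253
Sum = 4.94746
NRR = 0.492 × 4.94746 = 2.43415
With NRR above 1 the population is above replacement fertility.

2.434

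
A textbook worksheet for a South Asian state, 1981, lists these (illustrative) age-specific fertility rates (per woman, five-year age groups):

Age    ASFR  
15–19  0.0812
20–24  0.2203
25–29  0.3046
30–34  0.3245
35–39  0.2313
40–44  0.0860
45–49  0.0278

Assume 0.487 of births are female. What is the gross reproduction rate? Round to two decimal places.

3.11

Proportion female at birth = 0.487.
Sum of ASFRs = 0.0812 + 0.2203 + 0.3046 + 0.3245 + 0.2313 + 0.0860 + 0.0278 = 1.2757
TFR = 5 × 1.2757 = 6.3785
GRR = 0.487 × 6.3785 = 3.10633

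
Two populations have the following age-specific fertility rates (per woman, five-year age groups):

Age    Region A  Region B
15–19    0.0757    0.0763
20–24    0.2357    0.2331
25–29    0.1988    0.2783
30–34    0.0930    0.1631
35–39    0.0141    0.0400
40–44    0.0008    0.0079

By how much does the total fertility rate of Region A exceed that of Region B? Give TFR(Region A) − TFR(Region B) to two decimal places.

-0.90

Region A:
  Sum of ASFRs = 0.0757 + 0.2357 + 0.1988 + 0.0930 + 0.0141 + 0.0008 = 0.6181
  TFR = 5 × 0.6181 = 3.0905
Region B:
  Sum of ASFRs = 0.0763 + 0.2331 + 0.2783 + 0.1631 + 0.0400 + 0.0079 = 0.7987
  TFR = 5 × 0.7987 = 3.9935
Difference = 3.0905 − 3.9935 = -0.903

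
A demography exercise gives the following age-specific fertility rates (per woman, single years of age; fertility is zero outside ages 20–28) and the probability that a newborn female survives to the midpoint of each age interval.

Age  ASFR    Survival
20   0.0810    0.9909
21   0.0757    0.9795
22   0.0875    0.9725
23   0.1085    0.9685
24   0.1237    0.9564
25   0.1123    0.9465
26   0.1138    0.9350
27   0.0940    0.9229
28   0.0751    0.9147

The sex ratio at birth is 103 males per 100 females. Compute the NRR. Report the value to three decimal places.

Proportion female at birth = 100 / (100 + 103) = 0.49261.
Per-age-group product (1 × ASFR × survival probability):
  20: 1 × 0.0810 × 0.9909 = 0.08026
  21: 1 × 0.0757 × 0.9795 = 0.07415
  22: 1 × 0.0875 × 0.9725 = 0.08509
  23: 1 × 0.1085 × 0.9685 = 0.10508
  24: 1 × 0.1237 × 0.9564 = 0.11831
  25: 1 × 0.1123 × 0.9465 = 0.10629
  26: 1 × 0.1138 × 0.9350 = 0.10640
  27: 1 × 0.0940 × 0.9229 = 0.08675
  28: 1 × 0.0751 × 0.9147 = 0.06869
Sum = 0.83102
NRR = 0.49261 × 0.83102 = 0.40937

0.409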